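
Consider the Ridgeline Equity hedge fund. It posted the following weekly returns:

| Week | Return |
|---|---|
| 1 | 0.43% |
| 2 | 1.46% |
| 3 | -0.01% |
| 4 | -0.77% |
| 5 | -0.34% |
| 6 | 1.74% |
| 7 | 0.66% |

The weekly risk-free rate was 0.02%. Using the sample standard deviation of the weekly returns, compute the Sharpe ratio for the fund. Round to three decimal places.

r̄ = (0.43 + 1.46 − 0.01 − 0.77 − 0.34 + 1.74 + 0.66) / 7 = 0.4529%
Σ(r − r̄)² = (0.43 − 0.4529)² + (1.46 − 0.4529)² + … = 5.0527
σ = √[5.0527 / 6] = 0.9177%
Sharpe = (r̄ − rf) / σ = (0.4529 − 0.02) / 0.9177 = 0.4329 / 0.9177 = 0.4717

0.472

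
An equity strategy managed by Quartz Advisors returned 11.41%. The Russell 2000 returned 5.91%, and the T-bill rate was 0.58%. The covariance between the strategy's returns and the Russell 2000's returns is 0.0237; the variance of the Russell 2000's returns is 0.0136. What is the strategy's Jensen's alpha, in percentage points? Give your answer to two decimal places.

β = Cov / Var = 0.0237 / 0.0136 = 1.7426
E[R] = Rf + β(Rm − Rf) = 0.58% + 1.7426 × (5.91% − 0.58%) = 9.8681%
α = Rp − E[R] = 11.41% − 9.8681% = 1.5419

1.54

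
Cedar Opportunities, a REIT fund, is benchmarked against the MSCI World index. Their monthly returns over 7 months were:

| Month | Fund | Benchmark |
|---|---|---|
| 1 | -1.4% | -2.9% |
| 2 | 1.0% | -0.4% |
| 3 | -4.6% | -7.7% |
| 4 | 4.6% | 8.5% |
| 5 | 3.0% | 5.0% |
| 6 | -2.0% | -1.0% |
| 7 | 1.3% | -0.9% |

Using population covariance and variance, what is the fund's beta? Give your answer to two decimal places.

0.56

r̄p = 0.2714%,  r̄m = 0.0857%
Cov = Σ(rp − r̄p)(rm − r̄m) / 7 = 13.4067
Var(rm) = Σ(rm − r̄m)² / 7 = 23.8384
β = Cov / Var = 13.4067 / 23.8384 = 0.5624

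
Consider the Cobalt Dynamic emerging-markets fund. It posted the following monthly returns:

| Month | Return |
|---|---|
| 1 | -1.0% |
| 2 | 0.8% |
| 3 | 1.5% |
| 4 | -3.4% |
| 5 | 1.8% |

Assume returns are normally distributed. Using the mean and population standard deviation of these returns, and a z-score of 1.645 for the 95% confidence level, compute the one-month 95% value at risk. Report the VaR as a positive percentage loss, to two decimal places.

3.24

μ = (-1 + 0.8 + 1.5 − 3.4 + 1.8) / 5 = -0.30 / 5 = -0.0600%
Population std dev = √[18.6720 / 5] = 1.9325%
VaR = −(μ − z·σ) = −(-0.0600 − 1.645 × 1.9325) = −(-3.2390) = 3.2390%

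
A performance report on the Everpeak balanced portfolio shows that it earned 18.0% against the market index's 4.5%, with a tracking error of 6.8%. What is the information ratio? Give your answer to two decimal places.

IR = (Rp − Rb) / TE = (18.0% − 4.5%) / 6.8% = 13.50% / 6.8% = 1.9853

1.99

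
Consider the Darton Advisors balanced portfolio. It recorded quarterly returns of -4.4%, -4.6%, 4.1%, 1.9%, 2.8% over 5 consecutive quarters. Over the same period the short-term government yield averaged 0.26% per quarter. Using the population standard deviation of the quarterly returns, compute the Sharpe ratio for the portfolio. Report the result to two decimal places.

Mean return r̄ = -0.20 / 5 = -0.0400%
Σ(r − r̄)² = (-4.4 − (-0.0400))² + (-4.6 − (-0.0400))² + … = 68.7720
σ = √[68.7720 / 5] = 3.7087%
Sharpe = (r̄ − rf) / σ = (-0.0400 − 0.26) / 3.7087 = -0.3000 / 3.7087 = -0.0809

-0.08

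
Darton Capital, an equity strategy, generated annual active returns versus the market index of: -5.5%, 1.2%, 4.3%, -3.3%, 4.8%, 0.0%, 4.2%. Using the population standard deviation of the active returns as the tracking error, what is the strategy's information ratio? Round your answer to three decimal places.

0.219

Mean return r̄ = 5.70 / 7 = 0.8143%
Population std dev = √[97.1086 / 7] = 3.7246%
IR = r̄ / tracking error = 0.8143 / 3.7246 = 0.2186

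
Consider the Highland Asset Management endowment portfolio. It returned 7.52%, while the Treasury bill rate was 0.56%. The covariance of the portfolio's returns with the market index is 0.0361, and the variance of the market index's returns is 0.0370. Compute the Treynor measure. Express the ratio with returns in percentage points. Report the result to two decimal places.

β = Cov / Var = 0.0361 / 0.0370 = 0.9757
Treynor = (Rp − Rf) / β = (7.52% − 0.56%) / 0.9757 = 6.96 / 0.9757 = 7.1333

7.13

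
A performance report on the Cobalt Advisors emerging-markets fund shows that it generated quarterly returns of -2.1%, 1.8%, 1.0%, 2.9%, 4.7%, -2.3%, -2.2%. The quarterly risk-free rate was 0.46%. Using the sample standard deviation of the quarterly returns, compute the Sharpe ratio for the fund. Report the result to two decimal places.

μ = (-2.1 + 1.8 + 1 + 2.9 + 4.7 − 2.3 − 2.2) / 7 = 3.80 / 7 = 0.5429%
Sample std dev = √[47.2171 / 6] = 2.8053%
Sharpe = (μ − rf) / σ = (0.5429 − 0.46) / 2.8053 = 0.0829 / 2.8053 = 0.0296

0.03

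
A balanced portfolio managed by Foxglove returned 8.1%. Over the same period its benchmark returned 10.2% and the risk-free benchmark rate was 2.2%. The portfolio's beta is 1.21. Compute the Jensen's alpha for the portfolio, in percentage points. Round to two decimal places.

-3.78

CAPM expected return = Rf + β(Rm − Rf) = 2.2% + 1.21 × (10.2% − 2.2%) = 2.2 + 1.21 × 8.00 = 11.8800%
Jensen's α = Rp − E[R] = 8.1% − 11.8800% = -3.7800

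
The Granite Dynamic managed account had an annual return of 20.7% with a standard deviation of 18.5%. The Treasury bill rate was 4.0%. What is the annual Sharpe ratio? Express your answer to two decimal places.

Sharpe = (Rp − Rf) / σp = (20.7% − 4.0%) / 18.5% = 16.70% / 18.5% = 0.9027

0.90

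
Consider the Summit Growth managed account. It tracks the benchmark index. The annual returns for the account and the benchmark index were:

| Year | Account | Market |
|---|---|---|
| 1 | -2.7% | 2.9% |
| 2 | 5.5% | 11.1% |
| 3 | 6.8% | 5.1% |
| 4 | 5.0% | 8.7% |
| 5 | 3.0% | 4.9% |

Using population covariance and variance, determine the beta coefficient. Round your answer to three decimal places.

r̄p = 3.5200%,  r̄m = 6.5400%
Cov = Σ(rp − r̄p)(rm − r̄m) / 5 = 6.1992
Var(rm) = Σ(rm − r̄m)² / 5 = 8.6944
β = Cov / Var = 6.1992 / 8.6944 = 0.7130

0.713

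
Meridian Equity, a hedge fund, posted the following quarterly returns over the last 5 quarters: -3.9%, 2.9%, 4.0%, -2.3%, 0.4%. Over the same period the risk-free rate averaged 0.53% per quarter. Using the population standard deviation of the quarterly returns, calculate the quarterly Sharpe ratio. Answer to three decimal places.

Mean return r̄ = 1.10 / 5 = 0.2200%
Population σ = √[Σ(r − r̄)² / 5] = √[44.8280 / 5] = √8.9656 = 2.9943%
Sharpe = (r̄ − rf) / σ = (0.2200 − 0.53) / 2.9943 = -0.3100 / 2.9943 = -0.1035

-0.104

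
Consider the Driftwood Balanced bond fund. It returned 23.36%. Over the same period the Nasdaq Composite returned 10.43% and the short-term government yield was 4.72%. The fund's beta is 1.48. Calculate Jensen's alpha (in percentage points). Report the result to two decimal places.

CAPM expected return = Rf + β(Rm − Rf) = 4.72% + 1.48 × (10.43% − 4.72%) = 4.72 + 1.48 × 5.71 = 13.1708%
Jensen's α = Rp − E[R] = 23.36% − 13.1708% = 10.1892

10.19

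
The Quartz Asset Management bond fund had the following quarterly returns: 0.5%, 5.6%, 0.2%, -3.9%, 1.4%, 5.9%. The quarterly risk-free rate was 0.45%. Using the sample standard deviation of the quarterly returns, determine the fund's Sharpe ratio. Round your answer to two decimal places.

0.32

r̄ = (0.5 + 5.6 + 0.2 − 3.9 + 1.4 + 5.9) / 6 = 1.6167%
Sample σ = √[Σ(r − r̄)² / 5] = √[67.9483 / 5] = √13.5897 = 3.6864%
Sharpe = (r̄ − rf) / σ = (1.6167 − 0.45) / 3.6864 = 1.1667 / 3.6864 = 0.3165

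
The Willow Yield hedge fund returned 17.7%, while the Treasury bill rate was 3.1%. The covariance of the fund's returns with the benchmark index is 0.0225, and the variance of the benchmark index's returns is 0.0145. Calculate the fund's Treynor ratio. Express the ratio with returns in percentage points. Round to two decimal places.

9.41

β = Cov / Var = 0.0225 / 0.0145 = 1.5517
Treynor = (Rp − Rf) / β = (17.7% − 3.1%) / 1.5517 = 14.60 / 1.5517 = 9.4090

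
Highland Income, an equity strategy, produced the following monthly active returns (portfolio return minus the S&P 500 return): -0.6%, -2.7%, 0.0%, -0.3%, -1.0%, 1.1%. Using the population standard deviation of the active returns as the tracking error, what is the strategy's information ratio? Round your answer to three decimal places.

-0.508

r̄ = (-0.6 − 2.7 + 0 − 0.3 − 1 + 1.1) / 6 = -0.5833%
Σ(r − r̄)² = (-0.6 − (-0.5833))² + (-2.7 − (-0.5833))² + … = 7.9083
population σ = √(7.9083 / 6) = √1.3181 = 1.1481%
IR = r̄ / tracking error = -0.5833 / 1.1481 = -0.5081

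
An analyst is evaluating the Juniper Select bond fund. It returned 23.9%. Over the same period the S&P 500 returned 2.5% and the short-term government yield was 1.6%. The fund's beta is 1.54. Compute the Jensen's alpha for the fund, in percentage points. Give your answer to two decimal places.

CAPM expected return = Rf + β(Rm − Rf) = 1.6% + 1.54 × (2.5% − 1.6%) = 1.6 + 1.54 × 0.90 = 2.9860%
Jensen's α = Rp − E[R] = 23.9% − 2.9860% = 20.9140

20.91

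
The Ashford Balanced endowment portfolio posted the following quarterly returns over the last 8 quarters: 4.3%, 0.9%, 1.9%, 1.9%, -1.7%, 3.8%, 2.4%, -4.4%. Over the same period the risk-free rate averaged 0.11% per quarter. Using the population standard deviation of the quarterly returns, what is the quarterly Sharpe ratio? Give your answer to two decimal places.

0.38

r̄ = (4.3 + 0.9 + 1.9 + 1.9 − 1.7 + 3.8 + 2.4 − 4.4) / 8 = 1.1375%
Σ(r − r̄)² = (4.3 − 1.1375)² + (0.9 − 1.1375)² + … = 58.6188
σ = √[58.6188 / 8] = 2.7069%
Sharpe = (r̄ − rf) / σ = (1.1375 − 0.11) / 2.7069 = 1.0275 / 2.7069 = 0.3796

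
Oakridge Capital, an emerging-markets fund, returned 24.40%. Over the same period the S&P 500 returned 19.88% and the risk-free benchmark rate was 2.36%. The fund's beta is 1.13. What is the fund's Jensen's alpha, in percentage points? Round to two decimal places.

2.24

CAPM expected return = Rf + β(Rm − Rf) = 2.36% + 1.13 × (19.88% − 2.36%) = 2.36 + 1.13 × 17.52 = 22.1576%
Jensen's α = Rp − E[R] = 24.40% − 22.1576% = 2.2424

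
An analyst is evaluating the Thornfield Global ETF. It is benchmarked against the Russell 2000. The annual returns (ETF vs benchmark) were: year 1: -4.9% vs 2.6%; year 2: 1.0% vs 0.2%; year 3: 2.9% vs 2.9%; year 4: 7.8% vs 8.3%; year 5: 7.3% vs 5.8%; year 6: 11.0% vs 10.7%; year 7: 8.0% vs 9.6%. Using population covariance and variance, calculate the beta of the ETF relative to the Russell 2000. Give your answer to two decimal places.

r̄p = 4.7286%,  r̄m = 5.7286%
Cov = Σ(rp − r̄p)(rm − r̄m) / 7 = 15.4049
Var(rm) = Σ(rm − r̄m)² / 7 = 13.5249
β = Cov / Var = 15.4049 / 13.5249 = 1.1390

1.14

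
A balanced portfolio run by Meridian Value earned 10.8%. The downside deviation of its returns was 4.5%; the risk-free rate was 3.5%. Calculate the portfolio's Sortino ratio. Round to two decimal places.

1.62

Sortino = (Rp − Rf) / σd = (10.8% − 3.5%) / 4.5% = 7.30% / 4.5% = 1.6222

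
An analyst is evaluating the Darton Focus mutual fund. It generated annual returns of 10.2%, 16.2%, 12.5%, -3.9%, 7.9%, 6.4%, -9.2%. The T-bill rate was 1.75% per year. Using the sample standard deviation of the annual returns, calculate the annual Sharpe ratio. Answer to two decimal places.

Mean return r̄ = 40.10 / 7 = 5.7286%
Σ(r − r̄)² = 496.2343; sample σ = √(496.2343/6) = 9.0943%
Sharpe = (r̄ − rf) / σ = (5.7286 − 1.75) / 9.0943 = 3.9786 / 9.0943 = 0.4375

0.44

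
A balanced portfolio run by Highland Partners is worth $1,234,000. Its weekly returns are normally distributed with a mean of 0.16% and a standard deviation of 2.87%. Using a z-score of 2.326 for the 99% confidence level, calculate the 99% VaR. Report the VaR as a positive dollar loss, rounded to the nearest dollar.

$80,403

Return at the 99% tail: μ − z·σ = 0.16% − 2.326 × 2.87% = 0.16 − 6.67562 = -6.51562%
VaR = −(-6.51562%) × $1,234,000 = 6.51562% × $1,234,000 = $80,403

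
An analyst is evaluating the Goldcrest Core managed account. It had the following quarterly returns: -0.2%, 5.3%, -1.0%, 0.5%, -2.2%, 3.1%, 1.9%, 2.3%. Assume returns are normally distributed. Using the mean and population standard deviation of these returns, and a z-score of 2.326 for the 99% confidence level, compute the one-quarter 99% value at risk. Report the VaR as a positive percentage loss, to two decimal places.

4.05

μ = (-0.2 + 5.3 − 1 + 0.5 − 2.2 + 3.1 + 1.9 + 2.3) / 8 = 9.70 / 8 = 1.2125%
Σ(r − μ)² = (-0.2 − 1.2125)² + (5.3 − 1.2125)² + … = 40.9688
population σ = √(40.9688 / 8) = √5.1211 = 2.2630%
VaR = −(μ − z·σ) = −(1.2125 − 2.326 × 2.2630) = −(-4.0512) = 4.0512%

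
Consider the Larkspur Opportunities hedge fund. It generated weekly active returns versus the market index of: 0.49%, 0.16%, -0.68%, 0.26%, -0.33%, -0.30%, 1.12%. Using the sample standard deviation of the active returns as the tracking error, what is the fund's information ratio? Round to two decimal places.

μ = (0.49 + 0.16 − 0.68 + 0.26 − 0.33 − 0.3 + 1.12) / 7 = 0.720 / 7 = 0.1029%
Sample std dev = √[2.1749 / 6] = 0.6021%
IR = μ / tracking error = 0.1029 / 0.6021 = 0.1709

0.17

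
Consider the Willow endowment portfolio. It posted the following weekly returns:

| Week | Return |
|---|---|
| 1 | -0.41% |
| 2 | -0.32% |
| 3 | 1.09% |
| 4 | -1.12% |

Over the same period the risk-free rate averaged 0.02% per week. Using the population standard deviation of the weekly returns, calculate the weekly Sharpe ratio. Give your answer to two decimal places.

-0.26

Mean return r̄ = -0.760 / 4 = -0.1900%
Population σ = √[Σ(r − r̄)² / 4] = √[2.5686 / 4] = √0.6422 = 0.8014%
Sharpe = (r̄ − rf) / σ = (-0.1900 − 0.02) / 0.8014 = -0.2100 / 0.8014 = -0.2620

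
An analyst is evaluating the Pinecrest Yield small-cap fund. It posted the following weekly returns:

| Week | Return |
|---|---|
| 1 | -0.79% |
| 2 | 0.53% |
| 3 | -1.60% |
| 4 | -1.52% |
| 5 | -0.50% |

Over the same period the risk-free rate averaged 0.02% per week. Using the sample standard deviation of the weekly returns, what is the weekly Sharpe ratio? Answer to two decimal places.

-0.92

r̄ = (-0.79 + 0.53 − 1.6 − 1.52 − 0.5) / 5 = -0.7760%
Sample std dev = √[3.0145 / 4] = 0.8681%
Sharpe = (r̄ − rf) / σ = (-0.7760 − 0.02) / 0.8681 = -0.7960 / 0.8681 = -0.9169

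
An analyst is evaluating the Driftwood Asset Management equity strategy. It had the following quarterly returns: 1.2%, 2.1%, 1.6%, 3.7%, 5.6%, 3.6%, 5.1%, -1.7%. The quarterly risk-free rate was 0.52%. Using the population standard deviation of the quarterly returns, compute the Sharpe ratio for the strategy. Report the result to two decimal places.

μ = (1.2 + 2.1 + 1.6 + 3.7 + 5.6 + 3.6 + 5.1 − 1.7) / 8 = 21.20 / 8 = 2.6500%
Σ(r − μ)² = (1.2 − 2.6500)² + (2.1 − 2.6500)² + (1.6 − 2.6500)² + … = 39.1400
σ = √[39.1400 / 8] = 2.2119%
Sharpe = (μ − rf) / σ = (2.6500 − 0.52) / 2.2119 = 2.1300 / 2.2119 = 0.9630

0.96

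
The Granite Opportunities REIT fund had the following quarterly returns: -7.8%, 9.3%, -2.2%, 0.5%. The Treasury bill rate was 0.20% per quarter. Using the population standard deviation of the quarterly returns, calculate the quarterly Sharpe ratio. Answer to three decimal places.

Mean return μ = -0.20 / 4 = -0.0500%
Population σ = √[Σ(r − μ)² / 4] = √[152.4100 / 4] = √38.1025 = 6.1727%
Sharpe = (μ − rf) / σ = (-0.0500 − 0.2) / 6.1727 = -0.2500 / 6.1727 = -0.0405

-0.041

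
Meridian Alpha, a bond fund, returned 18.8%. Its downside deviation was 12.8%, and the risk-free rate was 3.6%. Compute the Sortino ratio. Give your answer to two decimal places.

Sortino = (Rp − Rf) / σd = (18.8% − 3.6%) / 12.8% = 15.20% / 12.8% = 1.1875

1.19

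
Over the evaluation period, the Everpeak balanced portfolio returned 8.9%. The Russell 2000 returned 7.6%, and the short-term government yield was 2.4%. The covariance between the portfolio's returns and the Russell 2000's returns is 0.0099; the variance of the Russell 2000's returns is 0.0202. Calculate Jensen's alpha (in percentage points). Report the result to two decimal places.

3.95

β = Cov / Var = 0.0099 / 0.0202 = 0.4901
E[R] = Rf + β(Rm − Rf) = 2.4% + 0.4901 × (7.6% − 2.4%) = 4.9485%
α = Rp − E[R] = 8.9% − 4.9485% = 3.9515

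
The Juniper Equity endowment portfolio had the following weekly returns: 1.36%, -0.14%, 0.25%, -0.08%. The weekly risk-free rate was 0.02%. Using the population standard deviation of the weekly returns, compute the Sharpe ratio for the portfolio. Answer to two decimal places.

0.54

μ = (1.36 − 0.14 + 0.25 − 0.08) / 4 = 1.390 / 4 = 0.3475%
Population σ = √[Σ(r − μ)² / 4] = √[1.4551 / 4] = √0.3638 = 0.6032%
Sharpe = (μ − rf) / σ = (0.3475 − 0.02) / 0.6032 = 0.3275 / 0.6032 = 0.5429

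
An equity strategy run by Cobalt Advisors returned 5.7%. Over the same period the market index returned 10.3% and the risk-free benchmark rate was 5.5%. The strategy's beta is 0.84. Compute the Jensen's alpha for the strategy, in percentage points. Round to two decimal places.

CAPM expected return = Rf + β(Rm − Rf) = 5.5% + 0.84 × (10.3% − 5.5%) = 5.5 + 0.84 × 4.80 = 9.5320%
Jensen's α = Rp − E[R] = 5.7% − 9.5320% = -3.8320

-3.83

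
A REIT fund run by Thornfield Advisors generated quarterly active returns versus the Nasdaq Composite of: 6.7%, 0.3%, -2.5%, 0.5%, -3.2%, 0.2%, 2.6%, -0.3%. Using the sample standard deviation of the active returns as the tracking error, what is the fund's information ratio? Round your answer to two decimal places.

0.17

μ = (6.7 + 0.3 − 2.5 + 0.5 − 3.2 + 0.2 + 2.6 − 0.3) / 8 = 4.30 / 8 = 0.5375%
Σ(r − μ)² = 66.2988; sample σ = √(66.2988/7) = 3.0775%
IR = μ / tracking error = 0.5375 / 3.0775 = 0.1747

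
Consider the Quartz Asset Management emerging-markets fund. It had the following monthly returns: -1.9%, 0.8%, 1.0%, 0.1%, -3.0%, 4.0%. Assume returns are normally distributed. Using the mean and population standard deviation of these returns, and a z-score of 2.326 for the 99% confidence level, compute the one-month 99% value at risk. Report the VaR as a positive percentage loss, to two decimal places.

Mean return r̄ = 1.00 / 6 = 0.1667%
Population std dev = √[30.0933 / 6] = 2.2395%
VaR = −(r̄ − z·σ) = −(0.1667 − 2.326 × 2.2395) = −(-5.0424) = 5.0424%

5.04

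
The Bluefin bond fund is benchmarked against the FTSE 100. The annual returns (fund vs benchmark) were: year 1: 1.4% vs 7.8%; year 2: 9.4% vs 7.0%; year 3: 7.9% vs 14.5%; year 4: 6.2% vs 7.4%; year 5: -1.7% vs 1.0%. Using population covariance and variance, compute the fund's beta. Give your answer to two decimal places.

0.66

r̄p = 4.6400%,  r̄m = 7.5400%
Cov = Σ(rp − r̄p)(rm − r̄m) / 5 = 12.1044
Var(rm) = Σ(rm − r̄m)² / 5 = 18.3184
β = Cov / Var = 12.1044 / 18.3184 = 0.6608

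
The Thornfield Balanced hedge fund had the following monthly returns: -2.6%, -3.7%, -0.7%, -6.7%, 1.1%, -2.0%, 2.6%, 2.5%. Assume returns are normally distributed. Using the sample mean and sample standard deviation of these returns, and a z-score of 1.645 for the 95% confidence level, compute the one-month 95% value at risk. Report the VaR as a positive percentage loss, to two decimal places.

r̄ = (-2.6 − 3.7 − 0.7 − 6.7 + 1.1 − 2 + 2.6 + 2.5) / 8 = -1.1875%
Σ(r − r̄)² = (-2.6 − (-1.1875))² + (-3.7 − (-1.1875))² + … = 72.7688
sample σ = √(72.7688 / 7) = √10.3955 = 3.2242%
VaR = −(r̄ − z·σ) = −(-1.1875 − 1.645 × 3.2242) = −(-6.4913) = 6.4913%

6.49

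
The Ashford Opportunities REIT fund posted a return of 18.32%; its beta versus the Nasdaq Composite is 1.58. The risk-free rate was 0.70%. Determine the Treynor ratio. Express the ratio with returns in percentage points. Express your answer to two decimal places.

Treynor = (Rp − Rf) / β = (18.32% − 0.70%) / 1.58 = 17.62 / 1.58 = 11.1519

11.15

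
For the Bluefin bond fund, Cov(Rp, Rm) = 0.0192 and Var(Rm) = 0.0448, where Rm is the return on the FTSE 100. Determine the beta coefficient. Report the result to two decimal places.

β = Cov(Rp, Rm) / Var(Rm) = 0.0192 / 0.0448 = 0.4286

0.43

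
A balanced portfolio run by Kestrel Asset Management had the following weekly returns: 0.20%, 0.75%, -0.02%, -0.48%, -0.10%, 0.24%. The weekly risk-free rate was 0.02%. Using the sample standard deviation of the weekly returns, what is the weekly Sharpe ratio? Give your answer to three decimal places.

0.191

Mean return μ = 0.590 / 6 = 0.0983%
Σ(r − μ)² = (0.2 − 0.0983)² + (0.75 − 0.0983)² + (-0.02 − 0.0983)² + … = 0.8429
σ = √[0.8429 / 5] = 0.4106%
Sharpe = (μ − rf) / σ = (0.0983 − 0.02) / 0.4106 = 0.0783 / 0.4106 = 0.1907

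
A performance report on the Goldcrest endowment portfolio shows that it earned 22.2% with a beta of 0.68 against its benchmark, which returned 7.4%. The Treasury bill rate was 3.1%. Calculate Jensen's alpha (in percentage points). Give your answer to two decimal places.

16.18

CAPM expected return = Rf + β(Rm − Rf) = 3.1% + 0.68 × (7.4% − 3.1%) = 3.1 + 0.68 × 4.30 = 6.0240%
Jensen's α = Rp − E[R] = 22.2% − 6.0240% = 16.1760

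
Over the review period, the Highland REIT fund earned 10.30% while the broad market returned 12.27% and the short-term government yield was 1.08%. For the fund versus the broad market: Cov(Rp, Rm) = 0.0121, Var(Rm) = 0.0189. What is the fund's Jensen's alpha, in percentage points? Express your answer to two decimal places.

2.06

β = Cov / Var = 0.0121 / 0.0189 = 0.6402
E[R] = Rf + β(Rm − Rf) = 1.08% + 0.6402 × (12.27% − 1.08%) = 8.2438%
α = Rp − E[R] = 10.30% − 8.2438% = 2.0562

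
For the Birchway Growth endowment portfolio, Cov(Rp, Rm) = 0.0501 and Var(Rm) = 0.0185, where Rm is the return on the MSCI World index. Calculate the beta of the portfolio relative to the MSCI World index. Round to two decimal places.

β = Cov(Rp, Rm) / Var(Rm) = 0.0501 / 0.0185 = 2.7081

2.71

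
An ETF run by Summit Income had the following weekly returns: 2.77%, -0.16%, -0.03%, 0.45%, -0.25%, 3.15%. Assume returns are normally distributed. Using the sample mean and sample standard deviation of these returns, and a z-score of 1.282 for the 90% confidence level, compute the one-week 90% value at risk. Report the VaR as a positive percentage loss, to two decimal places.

r̄ = (2.77 − 0.16 − 0.03 + 0.45 − 0.25 + 3.15) / 6 = 0.9883%
Sample σ = √[Σ(r − r̄)² / 5] = √[12.0261 / 5] = √2.4052 = 1.5509%
VaR = −(r̄ − z·σ) = −(0.9883 − 1.282 × 1.5509) = −(-1.0000) = 1.0000%

1.00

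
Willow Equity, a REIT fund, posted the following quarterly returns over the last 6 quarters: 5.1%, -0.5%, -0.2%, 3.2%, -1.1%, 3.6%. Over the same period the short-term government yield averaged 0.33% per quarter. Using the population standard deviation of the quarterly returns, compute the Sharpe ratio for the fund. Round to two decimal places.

μ = (5.1 − 0.5 − 0.2 + 3.2 − 1.1 + 3.6) / 6 = 10.10 / 6 = 1.6833%
Population σ = √[Σ(r − μ)² / 6] = √[33.7083 / 6] = √5.6181 = 2.3703%
Sharpe = (μ − rf) / σ = (1.6833 − 0.33) / 2.3703 = 1.3533 / 2.3703 = 0.5709

0.57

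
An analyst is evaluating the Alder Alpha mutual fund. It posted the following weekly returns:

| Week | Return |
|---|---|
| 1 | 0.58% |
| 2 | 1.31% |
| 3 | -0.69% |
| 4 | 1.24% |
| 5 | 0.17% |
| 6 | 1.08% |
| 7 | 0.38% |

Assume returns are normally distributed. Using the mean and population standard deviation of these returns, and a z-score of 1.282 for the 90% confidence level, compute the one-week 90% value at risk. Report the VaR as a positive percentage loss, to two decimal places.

0.26

r̄ = (0.58 + 1.31 − 0.69 + 1.24 + 0.17 + 1.08 + 0.38) / 7 = 4.070 / 7 = 0.5814%
Population σ = √[Σ(r − r̄)² / 7] = √[3.0395 / 7] = √0.4342 = 0.6589%
VaR = −(r̄ − z·σ) = −(0.5814 − 1.282 × 0.6589) = −(-0.2633) = 0.2633%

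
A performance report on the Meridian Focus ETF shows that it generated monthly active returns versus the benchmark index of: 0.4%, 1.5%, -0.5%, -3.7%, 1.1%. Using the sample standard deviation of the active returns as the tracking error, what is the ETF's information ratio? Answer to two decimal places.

-0.12

r̄ = (0.4 + 1.5 − 0.5 − 3.7 + 1.1) / 5 = -1.20 / 5 = -0.2400%
Σ(r − r̄)² = (0.4 − (-0.2400))² + (1.5 − (-0.2400))² + … = 17.2720
σ = √[17.2720 / 4] = 2.0780%
IR = r̄ / tracking error = -0.2400 / 2.0780 = -0.1155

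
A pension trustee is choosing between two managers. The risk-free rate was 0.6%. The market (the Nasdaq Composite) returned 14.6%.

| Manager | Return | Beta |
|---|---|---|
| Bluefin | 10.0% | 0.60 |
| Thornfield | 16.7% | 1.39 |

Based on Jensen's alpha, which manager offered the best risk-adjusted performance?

Bluefin

Bluefin: α = 10.0% − [0.6% + 0.60 × (14.6% − 0.6%)] = 1.000
Thornfield: α = 16.7% − [0.6% + 1.39 × (14.6% − 0.6%)] = -3.360
Highest: Bluefin (1.000).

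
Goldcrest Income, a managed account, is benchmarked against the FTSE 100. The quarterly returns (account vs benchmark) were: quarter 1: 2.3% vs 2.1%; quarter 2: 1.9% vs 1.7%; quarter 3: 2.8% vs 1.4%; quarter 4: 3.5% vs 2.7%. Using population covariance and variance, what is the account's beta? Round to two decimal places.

r̄p = 2.6250%,  r̄m = 1.9750%
Cov = Σ(rp − r̄p)(rm − r̄m) / 4 = 0.1731
Var(rm) = Σ(rm − r̄m)² / 4 = 0.2369
β = Cov / Var = 0.1731 / 0.2369 = 0.7307

0.73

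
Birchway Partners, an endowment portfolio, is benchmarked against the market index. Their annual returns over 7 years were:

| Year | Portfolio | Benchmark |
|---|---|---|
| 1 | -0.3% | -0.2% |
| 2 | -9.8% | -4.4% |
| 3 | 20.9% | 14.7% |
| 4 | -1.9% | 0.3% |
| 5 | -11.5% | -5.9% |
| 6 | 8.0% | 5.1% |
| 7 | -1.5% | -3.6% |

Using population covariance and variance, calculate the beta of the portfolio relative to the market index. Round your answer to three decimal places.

r̄p = 0.5571%,  r̄m = 0.8571%
Cov = Σ(rp − r̄p)(rm − r̄m) / 7 = 65.7924
Var(rm) = Σ(rm − r̄m)² / 7 = 43.4596
β = Cov / Var = 65.7924 / 43.4596 = 1.5139

1.514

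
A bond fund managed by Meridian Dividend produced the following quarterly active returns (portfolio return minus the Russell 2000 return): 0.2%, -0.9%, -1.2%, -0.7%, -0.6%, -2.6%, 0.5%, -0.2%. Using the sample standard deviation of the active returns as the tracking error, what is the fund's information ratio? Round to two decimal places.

Mean return r̄ = -5.50 / 8 = -0.6875%
Sample σ = √[Σ(r − r̄)² / 7] = √[6.4088 / 7] = √0.9155 = 0.9568%
IR = r̄ / tracking error = -0.6875 / 0.9568 = -0.7185

-0.72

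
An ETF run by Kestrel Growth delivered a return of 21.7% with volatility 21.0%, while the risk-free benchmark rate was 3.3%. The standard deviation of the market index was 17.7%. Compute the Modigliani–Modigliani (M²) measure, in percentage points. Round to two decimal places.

Sharpe = (Rp − Rf) / σp = (21.7% − 3.3%) / 21.0% = 0.8762
M² = Rf + Sharpe × σm = 3.3% + 0.8762 × 17.7% = 18.8087%

18.81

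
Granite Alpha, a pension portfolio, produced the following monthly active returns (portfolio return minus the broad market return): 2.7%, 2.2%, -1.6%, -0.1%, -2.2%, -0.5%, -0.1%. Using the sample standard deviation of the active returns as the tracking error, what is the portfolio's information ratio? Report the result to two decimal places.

0.03

Mean return μ = 0.40 / 7 = 0.0571%
Σ(r − μ)² = (2.7 − 0.0571)² + (2.2 − 0.0571)² + (-1.6 − 0.0571)² + … = 19.7771
sample σ = √(19.7771 / 6) = √3.2962 = 1.8155%
IR = μ / tracking error = 0.0571 / 1.8155 = 0.0315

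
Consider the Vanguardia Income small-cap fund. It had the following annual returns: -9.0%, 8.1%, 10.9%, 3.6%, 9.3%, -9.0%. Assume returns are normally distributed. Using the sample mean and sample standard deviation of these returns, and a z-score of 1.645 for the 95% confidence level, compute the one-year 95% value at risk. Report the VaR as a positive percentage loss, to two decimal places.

μ = (-9 + 8.1 + 10.9 + 3.6 + 9.3 − 9) / 6 = 2.3167%
Σ(r − μ)² = 413.6683; sample σ = √(413.6683/5) = 9.0958%
VaR = −(μ − z·σ) = −(2.3167 − 1.645 × 9.0958) = −(-12.6459) = 12.6459%

12.65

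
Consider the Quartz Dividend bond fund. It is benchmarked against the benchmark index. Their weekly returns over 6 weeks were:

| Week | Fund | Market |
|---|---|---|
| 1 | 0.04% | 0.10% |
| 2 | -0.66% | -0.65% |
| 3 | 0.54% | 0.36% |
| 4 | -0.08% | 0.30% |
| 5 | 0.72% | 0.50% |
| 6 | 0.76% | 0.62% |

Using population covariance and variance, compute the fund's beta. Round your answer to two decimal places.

r̄p = 0.2200%,  r̄m = 0.2050%
Cov = Σ(rp − r̄p)(rm − r̄m) / 6 = 0.1940
Var(rm) = Σ(rm − r̄m)² / 6 = 0.1724
β = Cov / Var = 0.1940 / 0.1724 = 1.1253

1.13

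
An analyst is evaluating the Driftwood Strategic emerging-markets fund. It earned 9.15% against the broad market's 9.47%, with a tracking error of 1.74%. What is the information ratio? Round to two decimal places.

IR = (Rp − Rb) / TE = (9.15% − 9.47%) / 1.74% = -0.32% / 1.74% = -0.1839

-0.18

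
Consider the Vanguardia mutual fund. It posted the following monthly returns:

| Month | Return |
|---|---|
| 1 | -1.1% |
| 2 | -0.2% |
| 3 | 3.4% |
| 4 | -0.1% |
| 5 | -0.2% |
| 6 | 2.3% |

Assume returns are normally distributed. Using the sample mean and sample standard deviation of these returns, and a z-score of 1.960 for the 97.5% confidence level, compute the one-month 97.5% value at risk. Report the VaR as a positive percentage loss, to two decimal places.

Mean return μ = 4.10 / 6 = 0.6833%
Σ(r − μ)² = (-1.1 − 0.6833)² + (-0.2 − 0.6833)² + (3.4 − 0.6833)² + … = 15.3483
σ = √[15.3483 / 5] = 1.7520%
VaR = −(μ − z·σ) = −(0.6833 − 1.960 × 1.7520) = −(-2.7506) = 2.7506%

2.75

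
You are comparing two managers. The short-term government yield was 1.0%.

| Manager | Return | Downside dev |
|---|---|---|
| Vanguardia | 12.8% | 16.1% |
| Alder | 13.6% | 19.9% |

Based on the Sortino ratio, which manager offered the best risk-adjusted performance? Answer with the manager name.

Vanguardia: Sortino ratio = (12.8% − 1.0%) / 16.1% = 0.733
Alder: Sortino ratio = (13.6% − 1.0%) / 19.9% = 0.633
Highest: Vanguardia (0.733).

Vanguardia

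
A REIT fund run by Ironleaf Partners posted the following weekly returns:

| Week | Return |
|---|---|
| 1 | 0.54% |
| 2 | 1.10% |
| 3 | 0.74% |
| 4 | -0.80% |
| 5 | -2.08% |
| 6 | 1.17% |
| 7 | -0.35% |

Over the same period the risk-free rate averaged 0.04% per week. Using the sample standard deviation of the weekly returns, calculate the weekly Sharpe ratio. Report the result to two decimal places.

0.00

μ = (0.54 + 1.1 + 0.74 − 0.8 − 2.08 + 1.17 − 0.35) / 7 = 0.0457%
Sample σ = √[Σ(r − μ)² / 6] = √[8.4924 / 6] = √1.4154 = 1.1897%
Sharpe = (μ − rf) / σ = (0.0457 − 0.04) / 1.1897 = 0.0057 / 1.1897 = 0.0048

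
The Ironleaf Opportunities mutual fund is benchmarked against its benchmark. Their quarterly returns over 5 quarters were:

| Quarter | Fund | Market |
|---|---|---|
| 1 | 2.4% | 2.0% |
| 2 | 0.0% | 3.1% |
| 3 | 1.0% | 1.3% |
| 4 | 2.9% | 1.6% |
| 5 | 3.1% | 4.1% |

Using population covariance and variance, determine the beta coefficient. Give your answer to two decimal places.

r̄p = 1.8800%,  r̄m = 2.4200%
Cov = Σ(rp − r̄p)(rm − r̄m) / 5 = 0.1404
Var(rm) = Σ(rm − r̄m)² / 5 = 1.0776
β = Cov / Var = 0.1404 / 1.0776 = 0.1303

0.13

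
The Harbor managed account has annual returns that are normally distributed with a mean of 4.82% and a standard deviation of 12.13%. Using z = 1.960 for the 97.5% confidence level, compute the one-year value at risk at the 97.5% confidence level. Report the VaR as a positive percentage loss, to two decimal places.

VaR (as % loss) = −(μ − z·σ) = −(4.82% − 1.960 × 12.13%) = −(-18.9548%) = 18.9548%

18.95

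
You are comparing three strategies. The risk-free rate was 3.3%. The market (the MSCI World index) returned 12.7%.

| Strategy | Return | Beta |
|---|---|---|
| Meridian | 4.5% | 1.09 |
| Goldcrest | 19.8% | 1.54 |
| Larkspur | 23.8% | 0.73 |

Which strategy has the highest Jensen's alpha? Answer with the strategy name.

Meridian: α = 4.5% − [3.3% + 1.09 × (12.7% − 3.3%)] = -9.046
Goldcrest: α = 19.8% − [3.3% + 1.54 × (12.7% − 3.3%)] = 2.024
Larkspur: α = 23.8% − [3.3% + 0.73 × (12.7% − 3.3%)] = 13.638
Highest: Larkspur (13.638).

Larkspur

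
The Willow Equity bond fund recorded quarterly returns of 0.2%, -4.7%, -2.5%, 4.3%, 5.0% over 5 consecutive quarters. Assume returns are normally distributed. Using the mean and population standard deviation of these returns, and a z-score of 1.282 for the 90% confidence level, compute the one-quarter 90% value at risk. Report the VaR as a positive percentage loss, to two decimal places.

4.36

Mean return r̄ = 2.30 / 5 = 0.4600%
Population σ = √[Σ(r − r̄)² / 5] = √[70.8120 / 5] = √14.1624 = 3.7633%
VaR = −(r̄ − z·σ) = −(0.4600 − 1.282 × 3.7633) = −(-4.3646) = 4.3646%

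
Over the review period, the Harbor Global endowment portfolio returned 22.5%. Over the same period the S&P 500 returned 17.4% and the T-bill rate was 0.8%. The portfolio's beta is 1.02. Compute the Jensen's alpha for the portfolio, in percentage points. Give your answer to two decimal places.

CAPM expected return = Rf + β(Rm − Rf) = 0.8% + 1.02 × (17.4% − 0.8%) = 0.8 + 1.02 × 16.60 = 17.7320%
Jensen's α = Rp − E[R] = 22.5% − 17.7320% = 4.7680

4.77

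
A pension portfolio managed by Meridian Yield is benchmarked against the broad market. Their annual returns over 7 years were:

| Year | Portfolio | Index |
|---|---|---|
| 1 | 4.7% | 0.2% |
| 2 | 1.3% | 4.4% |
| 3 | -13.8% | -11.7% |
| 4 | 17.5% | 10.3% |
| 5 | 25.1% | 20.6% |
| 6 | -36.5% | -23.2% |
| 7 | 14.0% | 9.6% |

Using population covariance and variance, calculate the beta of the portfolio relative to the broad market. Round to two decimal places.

1.40

r̄p = 1.7571%,  r̄m = 1.4571%
Cov = Σ(rp − r̄p)(rm − r̄m) / 7 = 261.2439
Var(rm) = Σ(rm − r̄m)² / 7 = 186.0396
β = Cov / Var = 261.2439 / 186.0396 = 1.4042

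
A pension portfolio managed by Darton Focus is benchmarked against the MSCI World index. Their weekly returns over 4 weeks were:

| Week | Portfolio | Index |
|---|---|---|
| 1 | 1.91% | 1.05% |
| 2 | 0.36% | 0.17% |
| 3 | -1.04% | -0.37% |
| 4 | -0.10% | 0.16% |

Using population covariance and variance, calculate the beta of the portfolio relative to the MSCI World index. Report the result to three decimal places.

2.070

r̄p = 0.2825%,  r̄m = 0.2525%
Cov = Σ(rp − r̄p)(rm − r̄m) / 4 = 0.5375
Var(rm) = Σ(rm − r̄m)² / 4 = 0.2597
β = Cov / Var = 0.5375 / 0.2597 = 2.0697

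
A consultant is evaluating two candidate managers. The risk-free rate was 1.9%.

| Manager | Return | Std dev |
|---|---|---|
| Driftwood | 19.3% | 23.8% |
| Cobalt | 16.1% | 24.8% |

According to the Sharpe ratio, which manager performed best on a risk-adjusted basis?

Driftwood

Driftwood: Sharpe ratio = (19.3% − 1.9%) / 23.8% = 0.731
Cobalt: Sharpe ratio = (16.1% − 1.9%) / 24.8% = 0.573
Highest: Driftwood (0.731).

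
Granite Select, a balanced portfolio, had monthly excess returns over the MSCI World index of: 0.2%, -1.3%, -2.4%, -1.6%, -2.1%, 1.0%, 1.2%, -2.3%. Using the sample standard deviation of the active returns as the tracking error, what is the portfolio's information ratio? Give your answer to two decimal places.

Mean return r̄ = -7.30 / 8 = -0.9125%
Σ(r − r̄)² = (0.2 − (-0.9125))² + (-1.3 − (-0.9125))² + (-2.4 − (-0.9125))² + … = 15.5288
sample σ = √(15.5288 / 7) = √2.2184 = 1.4894%
IR = r̄ / tracking error = -0.9125 / 1.4894 = -0.6127

-0.61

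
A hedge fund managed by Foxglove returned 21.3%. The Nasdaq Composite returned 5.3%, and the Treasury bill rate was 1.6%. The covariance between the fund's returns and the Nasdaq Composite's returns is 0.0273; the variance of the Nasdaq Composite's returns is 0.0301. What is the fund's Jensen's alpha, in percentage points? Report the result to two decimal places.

16.34

β = Cov / Var = 0.0273 / 0.0301 = 0.9070
E[R] = Rf + β(Rm − Rf) = 1.6% + 0.9070 × (5.3% − 1.6%) = 4.9559%
α = Rp − E[R] = 21.3% − 4.9559% = 16.3441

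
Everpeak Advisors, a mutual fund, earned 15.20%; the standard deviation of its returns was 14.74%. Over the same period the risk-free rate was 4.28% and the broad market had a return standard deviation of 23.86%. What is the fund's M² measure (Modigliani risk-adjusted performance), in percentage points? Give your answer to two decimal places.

21.96

Sharpe = (Rp − Rf) / σp = (15.20% − 4.28%) / 14.74% = 0.7408
M² = Rf + Sharpe × σm = 4.28% + 0.7408 × 23.86% = 21.9555%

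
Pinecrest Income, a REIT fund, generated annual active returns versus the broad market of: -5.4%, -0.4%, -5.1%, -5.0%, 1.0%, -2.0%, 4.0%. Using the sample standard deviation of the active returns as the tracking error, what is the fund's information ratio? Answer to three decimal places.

-0.513

Mean return r̄ = -12.90 / 7 = -1.8429%
Σ(r − r̄)² = 77.5571; sample σ = √(77.5571/6) = 3.5953%
IR = r̄ / tracking error = -1.8429 / 3.5953 = -0.5126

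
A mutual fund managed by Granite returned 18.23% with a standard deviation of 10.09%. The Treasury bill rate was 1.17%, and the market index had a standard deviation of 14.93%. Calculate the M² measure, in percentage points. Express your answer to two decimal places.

26.41

Sharpe = (Rp − Rf) / σp = (18.23% − 1.17%) / 10.09% = 1.6908
M² = Rf + Sharpe × σm = 1.17% + 1.6908 × 14.93% = 26.4136%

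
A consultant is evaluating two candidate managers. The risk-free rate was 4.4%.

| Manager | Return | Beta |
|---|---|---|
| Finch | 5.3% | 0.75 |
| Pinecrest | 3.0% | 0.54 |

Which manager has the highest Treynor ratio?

Finch: Treynor = (5.3% − 4.4%) / 0.75 = 1.200
Pinecrest: Treynor = (3.0% − 4.4%) / 0.54 = -2.593
Highest: Finch (1.200).

Finch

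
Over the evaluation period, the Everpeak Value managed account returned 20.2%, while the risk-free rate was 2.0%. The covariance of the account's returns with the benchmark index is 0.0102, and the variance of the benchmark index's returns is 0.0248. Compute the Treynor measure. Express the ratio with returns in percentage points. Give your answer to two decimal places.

44.25

β = Cov / Var = 0.0102 / 0.0248 = 0.4113
Treynor = (Rp − Rf) / β = (20.2% − 2.0%) / 0.4113 = 18.20 / 0.4113 = 44.2499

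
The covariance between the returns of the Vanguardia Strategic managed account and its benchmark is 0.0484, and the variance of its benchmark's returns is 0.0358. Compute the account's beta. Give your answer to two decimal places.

1.35

β = Cov(Rp, Rm) / Var(Rm) = 0.0484 / 0.0358 = 1.3520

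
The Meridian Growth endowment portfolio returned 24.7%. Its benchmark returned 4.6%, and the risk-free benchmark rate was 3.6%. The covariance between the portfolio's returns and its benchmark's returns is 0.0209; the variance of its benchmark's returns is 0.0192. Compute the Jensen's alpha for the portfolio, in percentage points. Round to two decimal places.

20.01

β = Cov / Var = 0.0209 / 0.0192 = 1.0885
E[R] = Rf + β(Rm − Rf) = 3.6% + 1.0885 × (4.6% − 3.6%) = 4.6885%
α = Rp − E[R] = 24.7% − 4.6885% = 20.0115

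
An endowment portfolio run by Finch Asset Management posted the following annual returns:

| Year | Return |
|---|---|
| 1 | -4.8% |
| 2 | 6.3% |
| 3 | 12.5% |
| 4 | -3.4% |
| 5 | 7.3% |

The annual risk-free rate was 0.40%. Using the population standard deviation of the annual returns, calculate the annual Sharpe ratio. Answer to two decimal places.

μ = (-4.8 + 6.3 + 12.5 − 3.4 + 7.3) / 5 = 3.5800%
Σ(r − μ)² = 219.7480; population σ = √(219.7480/5) = 6.6294%
Sharpe = (μ − rf) / σ = (3.5800 − 0.4) / 6.6294 = 3.1800 / 6.6294 = 0.4797

0.48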